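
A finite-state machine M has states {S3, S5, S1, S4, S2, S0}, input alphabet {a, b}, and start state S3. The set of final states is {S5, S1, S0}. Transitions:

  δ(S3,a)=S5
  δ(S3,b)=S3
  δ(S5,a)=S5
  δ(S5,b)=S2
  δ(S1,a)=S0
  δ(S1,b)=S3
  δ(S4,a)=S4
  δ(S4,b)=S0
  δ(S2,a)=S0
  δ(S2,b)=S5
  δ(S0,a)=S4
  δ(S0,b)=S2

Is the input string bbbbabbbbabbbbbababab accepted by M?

No

start at S3
read 'b': S3 → S3
read 'b': S3 → S3
read 'b': S3 → S3
read 'b': S3 → S3
read 'a': S3 → S5
read 'b': S5 → S2
read 'b': S2 → S5
read 'b': S5 → S2
read 'b': S2 → S5
read 'a': S5 → S5
read 'b': S5 → S2
read 'b': S2 → S5
read 'b': S5 → S2
read 'b': S2 → S5
read 'b': S5 → S2
read 'a': S2 → S0
read 'b': S0 → S2
read 'a': S2 → S0
read 'b': S0 → S2
read 'a': S2 → S0
read 'b': S0 → S2
End state S2 is not accepting.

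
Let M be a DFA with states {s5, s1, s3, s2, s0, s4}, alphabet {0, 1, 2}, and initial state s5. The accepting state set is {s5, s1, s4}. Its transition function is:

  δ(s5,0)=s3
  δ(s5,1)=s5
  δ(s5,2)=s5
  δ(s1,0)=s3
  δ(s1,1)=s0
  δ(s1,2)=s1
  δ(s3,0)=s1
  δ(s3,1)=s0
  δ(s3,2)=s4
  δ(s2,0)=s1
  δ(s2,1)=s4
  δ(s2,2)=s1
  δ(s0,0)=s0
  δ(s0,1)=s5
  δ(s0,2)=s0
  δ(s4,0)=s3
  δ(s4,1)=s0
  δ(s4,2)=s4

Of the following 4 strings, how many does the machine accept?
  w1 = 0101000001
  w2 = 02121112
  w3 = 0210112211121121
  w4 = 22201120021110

w1:
  start at s5
  read '0': s5 → s3
  read '1': s3 → s0
  read '0': s0 → s0
  read '1': s0 → s5
  read '0': s5 → s3
  read '0': s3 → s1
  read '0': s1 → s3
  read '0': s3 → s1
  read '0': s1 → s3
  read '1': s3 → s0
  end s0, rejected
w2:
  start at s5
  read '0': s5 → s3
  read '2': s3 → s4
  read '1': s4 → s0
  read '2': s0 → s0
  read '1': s0 → s5
  read '1': s5 → s5
  read '1': s5 → s5
  read '2': s5 → s5
  end s5, accepted
w3:
  start at s5
  read '0': s5 → s3
  read '2': s3 → s4
  read '1': s4 → s0
  read '0': s0 → s0
  read '1': s0 → s5
  read '1': s5 → s5
  read '2': s5 → s5
  read '2': s5 → s5
  read '1': s5 → s5
  read '1': s5 → s5
  read '1': s5 → s5
  read '2': s5 → s5
  read '1': s5 → s5
  read '1': s5 → s5
  read '2': s5 → s5
  read '1': s5 → s5
  end s5, accepted
w4:
  start at s5
  read '2': s5 → s5
  read '2': s5 → s5
  read '2': s5 → s5
  read '0': s5 → s3
  read '1': s3 → s0
  read '1': s0 → s5
  read '2': s5 → s5
  read '0': s5 → s3
  read '0': s3 → s1
  read '2': s1 → s1
  read '1': s1 → s0
  read '1': s0 → s5
  read '1': s5 → s5
  read '0': s5 → s3
  end s3, rejected

2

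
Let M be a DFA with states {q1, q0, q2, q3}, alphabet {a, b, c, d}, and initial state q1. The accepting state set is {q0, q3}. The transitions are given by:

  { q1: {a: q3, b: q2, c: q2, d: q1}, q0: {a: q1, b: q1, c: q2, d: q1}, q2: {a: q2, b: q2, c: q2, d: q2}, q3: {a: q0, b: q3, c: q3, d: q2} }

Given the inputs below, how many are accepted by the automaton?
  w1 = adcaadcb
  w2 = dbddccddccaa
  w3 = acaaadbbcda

w1: Trace: q1 -a-> q3 -d-> q2 -c-> q2 -a-> q2 -a-> q2 -d-> q2 -c-> q2 -b-> q2  → end q2, rejected
w2: Trace: q1 -d-> q1 -b-> q2 -d-> q2 -d-> q2 -c-> q2 -c-> q2 -d-> q2 -d-> q2 -c-> q2 -c-> q2 -a-> q2 -a-> q2  → end q2, rejected
w3: Trace: q1 -a-> q3 -c-> q3 -a-> q0 -a-> q1 -a-> q3 -d-> q2 -b-> q2 -b-> q2 -c-> q2 -d-> q2 -a-> q2  → end q2, rejected

0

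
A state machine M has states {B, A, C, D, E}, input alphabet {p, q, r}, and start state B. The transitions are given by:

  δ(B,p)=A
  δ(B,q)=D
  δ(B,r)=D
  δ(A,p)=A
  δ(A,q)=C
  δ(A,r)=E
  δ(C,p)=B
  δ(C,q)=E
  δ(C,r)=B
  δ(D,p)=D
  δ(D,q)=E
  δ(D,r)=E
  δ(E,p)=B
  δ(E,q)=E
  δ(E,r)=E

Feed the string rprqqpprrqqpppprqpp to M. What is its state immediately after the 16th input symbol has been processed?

start at B
read 'r': B → D
read 'p': D → D
read 'r': D → E
read 'q': E → E
read 'q': E → E
read 'p': E → B
read 'p': B → A
read 'r': A → E
read 'r': E → E
read 'q': E → E
read 'q': E → E
read 'p': E → B
read 'p': B → A
read 'p': A → A
read 'p': A → A
read 'r': A → E
After 16 symbols: E.

E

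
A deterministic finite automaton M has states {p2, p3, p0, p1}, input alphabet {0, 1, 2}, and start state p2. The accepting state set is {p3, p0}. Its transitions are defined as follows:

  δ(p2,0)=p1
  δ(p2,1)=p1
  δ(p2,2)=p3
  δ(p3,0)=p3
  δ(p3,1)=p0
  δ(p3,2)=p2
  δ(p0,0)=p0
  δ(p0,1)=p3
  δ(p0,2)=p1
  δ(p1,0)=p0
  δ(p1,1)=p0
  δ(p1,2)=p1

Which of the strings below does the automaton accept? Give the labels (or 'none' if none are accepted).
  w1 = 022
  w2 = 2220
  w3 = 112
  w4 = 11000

w2, w4

w1: Trace: p2 -0-> p1 -2-> p1 -2-> p1  → end p1, rejected
w2: Trace: p2 -2-> p3 -2-> p2 -2-> p3 -0-> p3  → end p3, accepted
w3: Trace: p2 -1-> p1 -1-> p0 -2-> p1  → end p1, rejected
w4: Trace: p2 -1-> p1 -1-> p0 -0-> p0 -0-> p0 -0-> p0  → end p0, accepted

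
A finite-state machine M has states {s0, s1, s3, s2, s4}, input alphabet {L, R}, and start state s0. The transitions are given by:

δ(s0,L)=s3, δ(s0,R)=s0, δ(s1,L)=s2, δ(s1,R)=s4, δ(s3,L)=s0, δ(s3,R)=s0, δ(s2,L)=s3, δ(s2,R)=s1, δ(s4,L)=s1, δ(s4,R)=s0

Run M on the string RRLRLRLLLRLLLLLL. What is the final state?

Trace: s0 -R-> s0 -R-> s0 -L-> s3 -R-> s0 -L-> s3 -R-> s0 -L-> s3 -L-> s0 -L-> s3 -R-> s0 -L-> s3 -L-> s0 -L-> s3 -L-> s0 -L-> s3 -L-> s0

s0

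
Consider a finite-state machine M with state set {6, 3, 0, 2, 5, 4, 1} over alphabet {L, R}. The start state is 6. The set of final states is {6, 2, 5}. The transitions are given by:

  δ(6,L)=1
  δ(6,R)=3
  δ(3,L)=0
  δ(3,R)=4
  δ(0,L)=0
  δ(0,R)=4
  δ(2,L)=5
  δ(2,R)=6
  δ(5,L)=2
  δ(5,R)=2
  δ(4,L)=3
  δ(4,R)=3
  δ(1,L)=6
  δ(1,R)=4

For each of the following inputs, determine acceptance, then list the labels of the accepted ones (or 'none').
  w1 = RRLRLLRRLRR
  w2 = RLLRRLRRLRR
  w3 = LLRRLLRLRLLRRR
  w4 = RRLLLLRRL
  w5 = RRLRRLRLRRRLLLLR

none

w1:
  start at 6
  read 'R': 6 → 3
  read 'R': 3 → 4
  read 'L': 4 → 3
  read 'R': 3 → 4
  read 'L': 4 → 3
  read 'L': 3 → 0
  read 'R': 0 → 4
  read 'R': 4 → 3
  read 'L': 3 → 0
  read 'R': 0 → 4
  read 'R': 4 → 3
  end 3, rejected
w2:
  start at 6
  read 'R': 6 → 3
  read 'L': 3 → 0
  read 'L': 0 → 0
  read 'R': 0 → 4
  read 'R': 4 → 3
  read 'L': 3 → 0
  read 'R': 0 → 4
  read 'R': 4 → 3
  read 'L': 3 → 0
  read 'R': 0 → 4
  read 'R': 4 → 3
  end 3, rejected
w3:
  start at 6
  read 'L': 6 → 1
  read 'L': 1 → 6
  read 'R': 6 → 3
  read 'R': 3 → 4
  read 'L': 4 → 3
  read 'L': 3 → 0
  read 'R': 0 → 4
  read 'L': 4 → 3
  read 'R': 3 → 4
  read 'L': 4 → 3
  read 'L': 3 → 0
  read 'R': 0 → 4
  read 'R': 4 → 3
  read 'R': 3 → 4
  end 4, rejected
w4:
  start at 6
  read 'R': 6 → 3
  read 'R': 3 → 4
  read 'L': 4 → 3
  read 'L': 3 → 0
  read 'L': 0 → 0
  read 'L': 0 → 0
  read 'R': 0 → 4
  read 'R': 4 → 3
  read 'L': 3 → 0
  end 0, rejected
w5:
  start at 6
  read 'R': 6 → 3
  read 'R': 3 → 4
  read 'L': 4 → 3
  read 'R': 3 → 4
  read 'R': 4 → 3
  read 'L': 3 → 0
  read 'R': 0 → 4
  read 'L': 4 → 3
  read 'R': 3 → 4
  read 'R': 4 → 3
  read 'R': 3 → 4
  read 'L': 4 → 3
  read 'L': 3 → 0
  read 'L': 0 → 0
  read 'L': 0 → 0
  read 'R': 0 → 4
  end 4, rejected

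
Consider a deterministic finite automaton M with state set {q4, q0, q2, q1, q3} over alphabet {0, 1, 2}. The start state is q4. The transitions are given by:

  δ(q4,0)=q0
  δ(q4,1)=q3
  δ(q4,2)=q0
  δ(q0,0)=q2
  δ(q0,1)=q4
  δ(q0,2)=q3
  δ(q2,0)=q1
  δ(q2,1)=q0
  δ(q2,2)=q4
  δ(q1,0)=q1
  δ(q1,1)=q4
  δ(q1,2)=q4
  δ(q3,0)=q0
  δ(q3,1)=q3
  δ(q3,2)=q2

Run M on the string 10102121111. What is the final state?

start at q4
read '1': q4 → q3
read '0': q3 → q0
read '1': q0 → q4
read '0': q4 → q0
read '2': q0 → q3
read '1': q3 → q3
read '2': q3 → q2
read '1': q2 → q0
read '1': q0 → q4
read '1': q4 → q3
read '1': q3 → q3

q3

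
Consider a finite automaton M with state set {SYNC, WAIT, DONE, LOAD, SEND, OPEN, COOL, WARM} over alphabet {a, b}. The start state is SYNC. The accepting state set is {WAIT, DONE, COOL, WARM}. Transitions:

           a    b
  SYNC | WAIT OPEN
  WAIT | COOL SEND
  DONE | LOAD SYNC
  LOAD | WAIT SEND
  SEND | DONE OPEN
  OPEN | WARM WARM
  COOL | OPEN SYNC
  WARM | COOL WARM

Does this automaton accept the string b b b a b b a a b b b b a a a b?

Trace: SYNC -b-> OPEN -b-> WARM -b-> WARM -a-> COOL -b-> SYNC -b-> OPEN -a-> WARM -a-> COOL -b-> SYNC -b-> OPEN -b-> WARM -b-> WARM -a-> COOL -a-> OPEN -a-> WARM -b-> WARM
End state WARM is accepting.

Yes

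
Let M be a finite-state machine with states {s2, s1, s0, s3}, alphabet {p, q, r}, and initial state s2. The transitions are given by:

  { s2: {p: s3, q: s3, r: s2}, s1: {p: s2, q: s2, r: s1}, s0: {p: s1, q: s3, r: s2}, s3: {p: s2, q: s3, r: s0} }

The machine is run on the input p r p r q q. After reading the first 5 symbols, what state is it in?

s2

s2 → s3 → s0 → s1 → s1 → s2
After 5 symbols: s2.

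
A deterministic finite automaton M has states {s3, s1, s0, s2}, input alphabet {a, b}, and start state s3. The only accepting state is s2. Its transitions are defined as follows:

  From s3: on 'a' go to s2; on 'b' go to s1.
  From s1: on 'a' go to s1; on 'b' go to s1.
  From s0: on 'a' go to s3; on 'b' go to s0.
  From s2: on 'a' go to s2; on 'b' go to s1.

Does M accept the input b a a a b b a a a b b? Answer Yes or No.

Trace: s3 -b-> s1 -a-> s1 -a-> s1 -a-> s1 -b-> s1 -b-> s1 -a-> s1 -a-> s1 -a-> s1 -b-> s1 -b-> s1
End state s1 is not accepting.

No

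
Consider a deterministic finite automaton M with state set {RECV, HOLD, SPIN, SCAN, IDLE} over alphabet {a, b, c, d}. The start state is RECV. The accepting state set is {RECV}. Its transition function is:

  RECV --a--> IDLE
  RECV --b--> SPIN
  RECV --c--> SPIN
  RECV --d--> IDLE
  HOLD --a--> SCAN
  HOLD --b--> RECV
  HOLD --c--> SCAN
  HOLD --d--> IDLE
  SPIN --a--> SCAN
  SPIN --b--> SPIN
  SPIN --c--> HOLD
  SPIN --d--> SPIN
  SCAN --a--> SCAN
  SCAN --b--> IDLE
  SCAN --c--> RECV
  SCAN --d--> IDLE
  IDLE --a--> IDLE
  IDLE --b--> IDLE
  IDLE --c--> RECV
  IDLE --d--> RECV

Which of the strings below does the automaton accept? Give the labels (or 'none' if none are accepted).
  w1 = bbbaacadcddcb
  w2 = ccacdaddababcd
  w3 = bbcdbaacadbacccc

w1:
  start at RECV
  read 'b': RECV → SPIN
  read 'b': SPIN → SPIN
  read 'b': SPIN → SPIN
  read 'a': SPIN → SCAN
  read 'a': SCAN → SCAN
  read 'c': SCAN → RECV
  read 'a': RECV → IDLE
  read 'd': IDLE → RECV
  read 'c': RECV → SPIN
  read 'd': SPIN → SPIN
  read 'd': SPIN → SPIN
  read 'c': SPIN → HOLD
  read 'b': HOLD → RECV
  end RECV, accepted
w2:
  start at RECV
  read 'c': RECV → SPIN
  read 'c': SPIN → HOLD
  read 'a': HOLD → SCAN
  read 'c': SCAN → RECV
  read 'd': RECV → IDLE
  read 'a': IDLE → IDLE
  read 'd': IDLE → RECV
  read 'd': RECV → IDLE
  read 'a': IDLE → IDLE
  read 'b': IDLE → IDLE
  read 'a': IDLE → IDLE
  read 'b': IDLE → IDLE
  read 'c': IDLE → RECV
  read 'd': RECV → IDLE
  end IDLE, rejected
w3:
  start at RECV
  read 'b': RECV → SPIN
  read 'b': SPIN → SPIN
  read 'c': SPIN → HOLD
  read 'd': HOLD → IDLE
  read 'b': IDLE → IDLE
  read 'a': IDLE → IDLE
  read 'a': IDLE → IDLE
  read 'c': IDLE → RECV
  read 'a': RECV → IDLE
  read 'd': IDLE → RECV
  read 'b': RECV → SPIN
  read 'a': SPIN → SCAN
  read 'c': SCAN → RECV
  read 'c': RECV → SPIN
  read 'c': SPIN → HOLD
  read 'c': HOLD → SCAN
  end SCAN, rejected

w1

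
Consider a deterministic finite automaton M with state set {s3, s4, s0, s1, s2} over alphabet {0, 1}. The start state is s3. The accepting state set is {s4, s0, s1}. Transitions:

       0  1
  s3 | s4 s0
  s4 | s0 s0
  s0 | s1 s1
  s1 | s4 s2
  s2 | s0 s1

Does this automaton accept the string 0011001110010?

Yes

start at s3
read '0': s3 → s4
read '0': s4 → s0
read '1': s0 → s1
read '1': s1 → s2
read '0': s2 → s0
read '0': s0 → s1
read '1': s1 → s2
read '1': s2 → s1
read '1': s1 → s2
read '0': s2 → s0
read '0': s0 → s1
read '1': s1 → s2
read '0': s2 → s0
End state s0 is accepting.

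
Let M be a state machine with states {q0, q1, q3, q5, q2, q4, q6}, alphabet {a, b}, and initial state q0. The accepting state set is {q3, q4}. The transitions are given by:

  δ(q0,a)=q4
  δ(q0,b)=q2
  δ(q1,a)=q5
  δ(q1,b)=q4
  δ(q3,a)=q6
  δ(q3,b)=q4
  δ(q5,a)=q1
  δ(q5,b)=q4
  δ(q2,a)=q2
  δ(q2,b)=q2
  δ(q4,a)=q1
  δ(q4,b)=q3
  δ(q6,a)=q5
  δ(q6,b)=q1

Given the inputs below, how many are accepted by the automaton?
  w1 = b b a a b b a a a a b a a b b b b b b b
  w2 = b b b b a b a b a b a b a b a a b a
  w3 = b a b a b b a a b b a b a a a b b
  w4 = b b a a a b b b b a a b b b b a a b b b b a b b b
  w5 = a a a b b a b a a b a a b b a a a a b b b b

1

w1: q0 → q2 → q2 → q2 → q2 → q2 → q2 → q2 → q2 → q2 → q2 → q2 → q2 → q2 → q2 → q2 → q2 → q2 → q2 → q2 → q2  → end q2, rejected
w2: q0 → q2 → q2 → q2 → q2 → q2 → q2 → q2 → q2 → q2 → q2 → q2 → q2 → q2 → q2 → q2 → q2 → q2 → q2  → end q2, rejected
w3: q0 → q2 → q2 → q2 → q2 → q2 → q2 → q2 → q2 → q2 → q2 → q2 → q2 → q2 → q2 → q2 → q2 → q2  → end q2, rejected
w4: q0 → q2 → q2 → q2 → q2 → q2 → q2 → q2 → q2 → q2 → q2 → q2 → q2 → q2 → q2 → q2 → q2 → q2 → q2 → q2 → q2 → q2 → q2 → q2 → q2 → q2  → end q2, rejected
w5: q0 → q4 → q1 → q5 → q4 → q3 → q6 → q1 → q5 → q1 → q4 → q1 → q5 → q4 → q3 → q6 → q5 → q1 → q5 → q4 → q3 → q4 → q3  → end q3, accepted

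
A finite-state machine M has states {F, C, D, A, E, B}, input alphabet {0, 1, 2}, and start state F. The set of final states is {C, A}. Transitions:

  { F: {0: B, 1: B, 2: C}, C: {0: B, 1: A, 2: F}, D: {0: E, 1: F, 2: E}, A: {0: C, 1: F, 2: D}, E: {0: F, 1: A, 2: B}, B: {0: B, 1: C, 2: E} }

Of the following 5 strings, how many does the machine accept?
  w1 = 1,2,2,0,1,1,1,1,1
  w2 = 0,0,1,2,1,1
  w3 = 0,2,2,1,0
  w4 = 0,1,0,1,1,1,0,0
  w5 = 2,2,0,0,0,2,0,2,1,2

w1:
  start at F
  read '1': F → B
  read '2': B → E
  read '2': E → B
  read '0': B → B
  read '1': B → C
  read '1': C → A
  read '1': A → F
  read '1': F → B
  read '1': B → C
  end C, accepted
w2:
  start at F
  read '0': F → B
  read '0': B → B
  read '1': B → C
  read '2': C → F
  read '1': F → B
  read '1': B → C
  end C, accepted
w3:
  start at F
  read '0': F → B
  read '2': B → E
  read '2': E → B
  read '1': B → C
  read '0': C → B
  end B, rejected
w4:
  start at F
  read '0': F → B
  read '1': B → C
  read '0': C → B
  read '1': B → C
  read '1': C → A
  read '1': A → F
  read '0': F → B
  read '0': B → B
  end B, rejected
w5:
  start at F
  read '2': F → C
  read '2': C → F
  read '0': F → B
  read '0': B → B
  read '0': B → B
  read '2': B → E
  read '0': E → F
  read '2': F → C
  read '1': C → A
  read '2': A → D
  end D, rejected

2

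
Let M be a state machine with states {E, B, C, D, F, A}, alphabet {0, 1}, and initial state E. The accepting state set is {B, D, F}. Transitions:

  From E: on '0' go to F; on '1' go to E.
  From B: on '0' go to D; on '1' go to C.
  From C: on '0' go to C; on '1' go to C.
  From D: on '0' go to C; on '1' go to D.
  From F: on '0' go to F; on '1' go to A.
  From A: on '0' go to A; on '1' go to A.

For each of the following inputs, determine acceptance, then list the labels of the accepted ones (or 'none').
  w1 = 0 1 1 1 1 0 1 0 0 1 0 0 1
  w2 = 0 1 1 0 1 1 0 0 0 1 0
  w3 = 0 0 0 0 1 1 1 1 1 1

w1: E → F → A → A → A → A → A → A → A → A → A → A → A → A  → end A, rejected
w2: E → F → A → A → A → A → A → A → A → A → A → A  → end A, rejected
w3: E → F → F → F → F → A → A → A → A → A → A  → end A, rejected

none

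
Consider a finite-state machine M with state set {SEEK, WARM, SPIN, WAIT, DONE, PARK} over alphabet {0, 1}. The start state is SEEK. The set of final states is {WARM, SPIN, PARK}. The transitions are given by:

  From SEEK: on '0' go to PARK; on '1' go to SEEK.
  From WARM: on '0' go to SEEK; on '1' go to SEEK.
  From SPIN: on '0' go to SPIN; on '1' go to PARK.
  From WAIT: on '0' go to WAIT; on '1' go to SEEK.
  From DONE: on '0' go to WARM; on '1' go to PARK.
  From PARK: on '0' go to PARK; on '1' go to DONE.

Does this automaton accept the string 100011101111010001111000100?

start at SEEK
read '1': SEEK → SEEK
read '0': SEEK → PARK
read '0': PARK → PARK
read '0': PARK → PARK
read '1': PARK → DONE
read '1': DONE → PARK
read '1': PARK → DONE
read '0': DONE → WARM
read '1': WARM → SEEK
read '1': SEEK → SEEK
read '1': SEEK → SEEK
read '1': SEEK → SEEK
read '0': SEEK → PARK
read '1': PARK → DONE
read '0': DONE → WARM
read '0': WARM → SEEK
read '0': SEEK → PARK
read '1': PARK → DONE
read '1': DONE → PARK
read '1': PARK → DONE
read '1': DONE → PARK
read '0': PARK → PARK
read '0': PARK → PARK
read '0': PARK → PARK
read '1': PARK → DONE
read '0': DONE → WARM
read '0': WARM → SEEK
End state SEEK is not accepting.

No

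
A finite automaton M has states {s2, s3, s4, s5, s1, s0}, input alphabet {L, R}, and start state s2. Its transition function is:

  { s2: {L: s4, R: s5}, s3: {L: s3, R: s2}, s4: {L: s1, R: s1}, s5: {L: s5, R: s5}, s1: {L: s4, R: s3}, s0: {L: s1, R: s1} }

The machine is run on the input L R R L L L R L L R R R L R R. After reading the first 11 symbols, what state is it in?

s2

Trace: s2 -L-> s4 -R-> s1 -R-> s3 -L-> s3 -L-> s3 -L-> s3 -R-> s2 -L-> s4 -L-> s1 -R-> s3 -R-> s2
After 11 symbols: s2.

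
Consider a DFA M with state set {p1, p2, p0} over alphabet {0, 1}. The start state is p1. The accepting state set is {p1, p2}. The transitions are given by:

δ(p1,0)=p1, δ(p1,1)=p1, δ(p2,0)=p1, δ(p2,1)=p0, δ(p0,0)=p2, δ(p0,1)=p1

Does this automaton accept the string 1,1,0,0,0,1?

Trace: p1 -1-> p1 -1-> p1 -0-> p1 -0-> p1 -0-> p1 -1-> p1
End state p1 is accepting.

Yes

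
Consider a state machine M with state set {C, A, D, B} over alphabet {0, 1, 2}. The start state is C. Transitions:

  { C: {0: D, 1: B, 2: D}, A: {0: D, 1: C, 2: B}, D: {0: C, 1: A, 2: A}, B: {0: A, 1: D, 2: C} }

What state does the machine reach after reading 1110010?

A

C → B → D → A → D → C → B → A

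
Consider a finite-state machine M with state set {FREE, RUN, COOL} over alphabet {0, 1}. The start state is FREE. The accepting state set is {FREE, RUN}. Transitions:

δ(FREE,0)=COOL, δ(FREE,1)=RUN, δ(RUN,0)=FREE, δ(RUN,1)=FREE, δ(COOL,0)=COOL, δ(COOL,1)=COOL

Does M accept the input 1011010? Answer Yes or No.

start at FREE
read '1': FREE → RUN
read '0': RUN → FREE
read '1': FREE → RUN
read '1': RUN → FREE
read '0': FREE → COOL
read '1': COOL → COOL
read '0': COOL → COOL
End state COOL is not accepting.

No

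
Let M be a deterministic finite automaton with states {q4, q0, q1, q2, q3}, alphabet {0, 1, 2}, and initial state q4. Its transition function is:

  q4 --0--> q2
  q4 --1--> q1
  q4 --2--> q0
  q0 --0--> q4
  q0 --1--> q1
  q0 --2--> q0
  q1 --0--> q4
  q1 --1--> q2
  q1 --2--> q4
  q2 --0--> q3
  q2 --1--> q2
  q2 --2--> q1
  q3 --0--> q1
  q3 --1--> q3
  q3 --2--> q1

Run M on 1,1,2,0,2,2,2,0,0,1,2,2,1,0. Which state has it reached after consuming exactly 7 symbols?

q0

q4 → q1 → q2 → q1 → q4 → q0 → q0 → q0
After 7 symbols: q0.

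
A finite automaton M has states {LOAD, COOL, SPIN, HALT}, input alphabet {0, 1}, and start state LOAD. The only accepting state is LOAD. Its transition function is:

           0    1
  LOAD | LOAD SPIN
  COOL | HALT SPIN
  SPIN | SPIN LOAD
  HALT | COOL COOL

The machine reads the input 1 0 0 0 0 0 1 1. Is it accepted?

No

Trace: LOAD -1-> SPIN -0-> SPIN -0-> SPIN -0-> SPIN -0-> SPIN -0-> SPIN -1-> LOAD -1-> SPIN
End state SPIN is not accepting.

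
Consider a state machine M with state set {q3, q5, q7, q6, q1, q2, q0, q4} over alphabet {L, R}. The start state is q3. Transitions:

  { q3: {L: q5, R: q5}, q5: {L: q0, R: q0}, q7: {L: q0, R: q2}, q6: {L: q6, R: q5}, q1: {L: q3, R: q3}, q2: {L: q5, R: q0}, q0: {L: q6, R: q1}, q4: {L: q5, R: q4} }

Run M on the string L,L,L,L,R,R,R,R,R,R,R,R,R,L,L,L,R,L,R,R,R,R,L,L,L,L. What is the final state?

Trace: q3 -L-> q5 -L-> q0 -L-> q6 -L-> q6 -R-> q5 -R-> q0 -R-> q1 -R-> q3 -R-> q5 -R-> q0 -R-> q1 -R-> q3 -R-> q5 -L-> q0 -L-> q6 -L-> q6 -R-> q5 -L-> q0 -R-> q1 -R-> q3 -R-> q5 -R-> q0 -L-> q6 -L-> q6 -L-> q6 -L-> q6

q6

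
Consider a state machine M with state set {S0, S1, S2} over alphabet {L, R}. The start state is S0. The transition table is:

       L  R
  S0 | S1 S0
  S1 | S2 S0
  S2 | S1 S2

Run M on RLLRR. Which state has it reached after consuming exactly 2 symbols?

start at S0
read 'R': S0 → S0
read 'L': S0 → S1
After 2 symbols: S1.

S1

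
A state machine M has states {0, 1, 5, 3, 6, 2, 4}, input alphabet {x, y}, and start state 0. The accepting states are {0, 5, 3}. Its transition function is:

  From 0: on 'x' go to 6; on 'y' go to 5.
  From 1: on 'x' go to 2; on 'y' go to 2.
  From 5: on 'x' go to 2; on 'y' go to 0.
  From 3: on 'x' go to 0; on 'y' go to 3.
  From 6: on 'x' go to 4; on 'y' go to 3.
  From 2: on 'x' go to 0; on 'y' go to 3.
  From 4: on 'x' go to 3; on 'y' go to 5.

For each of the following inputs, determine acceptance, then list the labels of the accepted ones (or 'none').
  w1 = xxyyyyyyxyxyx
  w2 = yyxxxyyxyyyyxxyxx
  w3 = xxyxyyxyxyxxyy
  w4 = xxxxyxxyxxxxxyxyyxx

w1:
  start at 0
  read 'x': 0 → 6
  read 'x': 6 → 4
  read 'y': 4 → 5
  read 'y': 5 → 0
  read 'y': 0 → 5
  read 'y': 5 → 0
  read 'y': 0 → 5
  read 'y': 5 → 0
  read 'x': 0 → 6
  read 'y': 6 → 3
  read 'x': 3 → 0
  read 'y': 0 → 5
  read 'x': 5 → 2
  end 2, rejected
w2:
  start at 0
  read 'y': 0 → 5
  read 'y': 5 → 0
  read 'x': 0 → 6
  read 'x': 6 → 4
  read 'x': 4 → 3
  read 'y': 3 → 3
  read 'y': 3 → 3
  read 'x': 3 → 0
  read 'y': 0 → 5
  read 'y': 5 → 0
  read 'y': 0 → 5
  read 'y': 5 → 0
  read 'x': 0 → 6
  read 'x': 6 → 4
  read 'y': 4 → 5
  read 'x': 5 → 2
  read 'x': 2 → 0
  end 0, accepted
w3:
  start at 0
  read 'x': 0 → 6
  read 'x': 6 → 4
  read 'y': 4 → 5
  read 'x': 5 → 2
  read 'y': 2 → 3
  read 'y': 3 → 3
  read 'x': 3 → 0
  read 'y': 0 → 5
  read 'x': 5 → 2
  read 'y': 2 → 3
  read 'x': 3 → 0
  read 'x': 0 → 6
  read 'y': 6 → 3
  read 'y': 3 → 3
  end 3, accepted
w4:
  start at 0
  read 'x': 0 → 6
  read 'x': 6 → 4
  read 'x': 4 → 3
  read 'x': 3 → 0
  read 'y': 0 → 5
  read 'x': 5 → 2
  read 'x': 2 → 0
  read 'y': 0 → 5
  read 'x': 5 → 2
  read 'x': 2 → 0
  read 'x': 0 → 6
  read 'x': 6 → 4
  read 'x': 4 → 3
  read 'y': 3 → 3
  read 'x': 3 → 0
  read 'y': 0 → 5
  read 'y': 5 → 0
  read 'x': 0 → 6
  read 'x': 6 → 4
  end 4, rejected

w2, w3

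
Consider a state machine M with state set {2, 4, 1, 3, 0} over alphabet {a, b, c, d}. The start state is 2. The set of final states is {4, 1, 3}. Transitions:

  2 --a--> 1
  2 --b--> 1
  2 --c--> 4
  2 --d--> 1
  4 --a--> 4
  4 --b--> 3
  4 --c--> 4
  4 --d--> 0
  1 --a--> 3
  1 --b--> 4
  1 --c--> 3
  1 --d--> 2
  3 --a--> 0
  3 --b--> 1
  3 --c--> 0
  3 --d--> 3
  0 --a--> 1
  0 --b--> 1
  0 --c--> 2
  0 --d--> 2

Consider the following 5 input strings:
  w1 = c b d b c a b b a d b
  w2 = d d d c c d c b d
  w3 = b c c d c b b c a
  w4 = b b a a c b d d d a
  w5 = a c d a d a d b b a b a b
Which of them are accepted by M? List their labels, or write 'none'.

w1, w2, w5

w1:
  start at 2
  read 'c': 2 → 4
  read 'b': 4 → 3
  read 'd': 3 → 3
  read 'b': 3 → 1
  read 'c': 1 → 3
  read 'a': 3 → 0
  read 'b': 0 → 1
  read 'b': 1 → 4
  read 'a': 4 → 4
  read 'd': 4 → 0
  read 'b': 0 → 1
  end 1, accepted
w2:
  start at 2
  read 'd': 2 → 1
  read 'd': 1 → 2
  read 'd': 2 → 1
  read 'c': 1 → 3
  read 'c': 3 → 0
  read 'd': 0 → 2
  read 'c': 2 → 4
  read 'b': 4 → 3
  read 'd': 3 → 3
  end 3, accepted
w3:
  start at 2
  read 'b': 2 → 1
  read 'c': 1 → 3
  read 'c': 3 → 0
  read 'd': 0 → 2
  read 'c': 2 → 4
  read 'b': 4 → 3
  read 'b': 3 → 1
  read 'c': 1 → 3
  read 'a': 3 → 0
  end 0, rejected
w4:
  start at 2
  read 'b': 2 → 1
  read 'b': 1 → 4
  read 'a': 4 → 4
  read 'a': 4 → 4
  read 'c': 4 → 4
  read 'b': 4 → 3
  read 'd': 3 → 3
  read 'd': 3 → 3
  read 'd': 3 → 3
  read 'a': 3 → 0
  end 0, rejected
w5:
  start at 2
  read 'a': 2 → 1
  read 'c': 1 → 3
  read 'd': 3 → 3
  read 'a': 3 → 0
  read 'd': 0 → 2
  read 'a': 2 → 1
  read 'd': 1 → 2
  read 'b': 2 → 1
  read 'b': 1 → 4
  read 'a': 4 → 4
  read 'b': 4 → 3
  read 'a': 3 → 0
  read 'b': 0 → 1
  end 1, accepted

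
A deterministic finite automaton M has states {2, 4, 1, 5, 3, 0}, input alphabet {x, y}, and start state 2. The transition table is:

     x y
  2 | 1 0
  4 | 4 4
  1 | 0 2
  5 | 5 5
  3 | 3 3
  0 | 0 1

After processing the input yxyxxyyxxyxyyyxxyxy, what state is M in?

Trace: 2 -y-> 0 -x-> 0 -y-> 1 -x-> 0 -x-> 0 -y-> 1 -y-> 2 -x-> 1 -x-> 0 -y-> 1 -x-> 0 -y-> 1 -y-> 2 -y-> 0 -x-> 0 -x-> 0 -y-> 1 -x-> 0 -y-> 1

1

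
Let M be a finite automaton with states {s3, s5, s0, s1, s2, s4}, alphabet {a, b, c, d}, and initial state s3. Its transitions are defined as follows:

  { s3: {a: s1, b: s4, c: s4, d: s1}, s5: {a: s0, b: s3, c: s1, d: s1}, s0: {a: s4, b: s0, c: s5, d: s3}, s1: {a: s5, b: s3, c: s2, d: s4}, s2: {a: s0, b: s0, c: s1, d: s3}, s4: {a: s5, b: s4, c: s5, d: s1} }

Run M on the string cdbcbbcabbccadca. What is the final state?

start at s3
read 'c': s3 → s4
read 'd': s4 → s1
read 'b': s1 → s3
read 'c': s3 → s4
read 'b': s4 → s4
read 'b': s4 → s4
read 'c': s4 → s5
read 'a': s5 → s0
read 'b': s0 → s0
read 'b': s0 → s0
read 'c': s0 → s5
read 'c': s5 → s1
read 'a': s1 → s5
read 'd': s5 → s1
read 'c': s1 → s2
read 'a': s2 → s0

s0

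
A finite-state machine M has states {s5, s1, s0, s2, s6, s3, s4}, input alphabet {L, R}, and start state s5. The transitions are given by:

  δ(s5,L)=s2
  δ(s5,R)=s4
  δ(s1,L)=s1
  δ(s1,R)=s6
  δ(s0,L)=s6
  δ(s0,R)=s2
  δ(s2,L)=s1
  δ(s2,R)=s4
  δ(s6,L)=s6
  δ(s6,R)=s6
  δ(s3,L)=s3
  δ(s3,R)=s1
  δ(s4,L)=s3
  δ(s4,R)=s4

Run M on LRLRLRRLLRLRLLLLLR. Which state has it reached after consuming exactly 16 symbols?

s6

s5 → s2 → s4 → s3 → s1 → s1 → s6 → s6 → s6 → s6 → s6 → s6 → s6 → s6 → s6 → s6 → s6
After 16 symbols: s6.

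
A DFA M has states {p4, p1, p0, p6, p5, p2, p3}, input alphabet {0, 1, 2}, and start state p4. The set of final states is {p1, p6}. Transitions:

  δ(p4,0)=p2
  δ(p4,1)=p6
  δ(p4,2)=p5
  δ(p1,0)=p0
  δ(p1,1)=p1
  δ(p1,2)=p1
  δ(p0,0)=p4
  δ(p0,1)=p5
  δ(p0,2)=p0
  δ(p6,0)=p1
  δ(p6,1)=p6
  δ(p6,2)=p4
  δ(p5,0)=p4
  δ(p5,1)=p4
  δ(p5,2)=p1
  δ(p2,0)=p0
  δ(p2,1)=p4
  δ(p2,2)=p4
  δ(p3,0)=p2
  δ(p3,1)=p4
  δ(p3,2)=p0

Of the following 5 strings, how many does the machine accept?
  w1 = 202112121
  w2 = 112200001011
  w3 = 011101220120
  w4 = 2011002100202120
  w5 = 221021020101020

2

w1:
  start at p4
  read '2': p4 → p5
  read '0': p5 → p4
  read '2': p4 → p5
  read '1': p5 → p4
  read '1': p4 → p6
  read '2': p6 → p4
  read '1': p4 → p6
  read '2': p6 → p4
  read '1': p4 → p6
  end p6, accepted
w2:
  start at p4
  read '1': p4 → p6
  read '1': p6 → p6
  read '2': p6 → p4
  read '2': p4 → p5
  read '0': p5 → p4
  read '0': p4 → p2
  read '0': p2 → p0
  read '0': p0 → p4
  read '1': p4 → p6
  read '0': p6 → p1
  read '1': p1 → p1
  read '1': p1 → p1
  end p1, accepted
w3:
  start at p4
  read '0': p4 → p2
  read '1': p2 → p4
  read '1': p4 → p6
  read '1': p6 → p6
  read '0': p6 → p1
  read '1': p1 → p1
  read '2': p1 → p1
  read '2': p1 → p1
  read '0': p1 → p0
  read '1': p0 → p5
  read '2': p5 → p1
  read '0': p1 → p0
  end p0, rejected
w4:
  start at p4
  read '2': p4 → p5
  read '0': p5 → p4
  read '1': p4 → p6
  read '1': p6 → p6
  read '0': p6 → p1
  read '0': p1 → p0
  read '2': p0 → p0
  read '1': p0 → p5
  read '0': p5 → p4
  read '0': p4 → p2
  read '2': p2 → p4
  read '0': p4 → p2
  read '2': p2 → p4
  read '1': p4 → p6
  read '2': p6 → p4
  read '0': p4 → p2
  end p2, rejected
w5:
  start at p4
  read '2': p4 → p5
  read '2': p5 → p1
  read '1': p1 → p1
  read '0': p1 → p0
  read '2': p0 → p0
  read '1': p0 → p5
  read '0': p5 → p4
  read '2': p4 → p5
  read '0': p5 → p4
  read '1': p4 → p6
  read '0': p6 → p1
  read '1': p1 → p1
  read '0': p1 → p0
  read '2': p0 → p0
  read '0': p0 → p4
  end p4, rejected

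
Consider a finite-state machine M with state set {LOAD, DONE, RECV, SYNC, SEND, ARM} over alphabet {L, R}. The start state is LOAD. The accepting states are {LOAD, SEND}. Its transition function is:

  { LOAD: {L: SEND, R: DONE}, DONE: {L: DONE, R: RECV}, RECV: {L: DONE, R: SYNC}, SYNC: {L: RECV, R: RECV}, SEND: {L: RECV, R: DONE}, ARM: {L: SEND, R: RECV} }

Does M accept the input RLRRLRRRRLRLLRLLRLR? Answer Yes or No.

Trace: LOAD -R-> DONE -L-> DONE -R-> RECV -R-> SYNC -L-> RECV -R-> SYNC -R-> RECV -R-> SYNC -R-> RECV -L-> DONE -R-> RECV -L-> DONE -L-> DONE -R-> RECV -L-> DONE -L-> DONE -R-> RECV -L-> DONE -R-> RECV
End state RECV is not accepting.

No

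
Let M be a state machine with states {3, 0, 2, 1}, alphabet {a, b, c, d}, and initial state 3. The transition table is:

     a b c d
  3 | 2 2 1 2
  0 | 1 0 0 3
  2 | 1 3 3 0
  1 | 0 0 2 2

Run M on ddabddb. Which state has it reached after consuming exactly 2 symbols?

3 → 2 → 0
After 2 symbols: 0.

0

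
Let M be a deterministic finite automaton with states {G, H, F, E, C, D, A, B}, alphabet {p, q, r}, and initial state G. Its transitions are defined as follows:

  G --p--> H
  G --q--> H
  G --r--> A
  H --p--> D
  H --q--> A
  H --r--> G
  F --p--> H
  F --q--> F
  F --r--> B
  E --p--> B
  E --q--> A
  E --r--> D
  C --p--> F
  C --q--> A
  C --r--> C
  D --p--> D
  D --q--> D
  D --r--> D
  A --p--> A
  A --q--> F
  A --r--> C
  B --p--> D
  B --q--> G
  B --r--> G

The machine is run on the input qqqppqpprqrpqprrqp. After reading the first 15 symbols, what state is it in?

start at G
read 'q': G → H
read 'q': H → A
read 'q': A → F
read 'p': F → H
read 'p': H → D
read 'q': D → D
read 'p': D → D
read 'p': D → D
read 'r': D → D
read 'q': D → D
read 'r': D → D
read 'p': D → D
read 'q': D → D
read 'p': D → D
read 'r': D → D
After 15 symbols: D.

D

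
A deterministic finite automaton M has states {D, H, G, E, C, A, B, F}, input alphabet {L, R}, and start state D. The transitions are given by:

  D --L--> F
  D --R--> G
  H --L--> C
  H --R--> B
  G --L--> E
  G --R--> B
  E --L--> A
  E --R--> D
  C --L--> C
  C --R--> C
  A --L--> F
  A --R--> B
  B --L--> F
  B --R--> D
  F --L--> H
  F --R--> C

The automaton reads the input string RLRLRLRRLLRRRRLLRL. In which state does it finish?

C

Trace: D -R-> G -L-> E -R-> D -L-> F -R-> C -L-> C -R-> C -R-> C -L-> C -L-> C -R-> C -R-> C -R-> C -R-> C -L-> C -L-> C -R-> C -L-> C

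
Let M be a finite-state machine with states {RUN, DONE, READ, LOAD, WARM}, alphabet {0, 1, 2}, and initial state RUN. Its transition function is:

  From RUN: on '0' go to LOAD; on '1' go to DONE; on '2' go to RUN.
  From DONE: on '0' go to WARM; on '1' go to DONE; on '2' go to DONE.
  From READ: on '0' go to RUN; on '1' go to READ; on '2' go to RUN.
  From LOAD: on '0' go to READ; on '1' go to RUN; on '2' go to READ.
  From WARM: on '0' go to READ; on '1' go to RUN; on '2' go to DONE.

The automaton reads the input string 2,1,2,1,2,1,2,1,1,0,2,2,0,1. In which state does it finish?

RUN

start at RUN
read '2': RUN → RUN
read '1': RUN → DONE
read '2': DONE → DONE
read '1': DONE → DONE
read '2': DONE → DONE
read '1': DONE → DONE
read '2': DONE → DONE
read '1': DONE → DONE
read '1': DONE → DONE
read '0': DONE → WARM
read '2': WARM → DONE
read '2': DONE → DONE
read '0': DONE → WARM
read '1': WARM → RUN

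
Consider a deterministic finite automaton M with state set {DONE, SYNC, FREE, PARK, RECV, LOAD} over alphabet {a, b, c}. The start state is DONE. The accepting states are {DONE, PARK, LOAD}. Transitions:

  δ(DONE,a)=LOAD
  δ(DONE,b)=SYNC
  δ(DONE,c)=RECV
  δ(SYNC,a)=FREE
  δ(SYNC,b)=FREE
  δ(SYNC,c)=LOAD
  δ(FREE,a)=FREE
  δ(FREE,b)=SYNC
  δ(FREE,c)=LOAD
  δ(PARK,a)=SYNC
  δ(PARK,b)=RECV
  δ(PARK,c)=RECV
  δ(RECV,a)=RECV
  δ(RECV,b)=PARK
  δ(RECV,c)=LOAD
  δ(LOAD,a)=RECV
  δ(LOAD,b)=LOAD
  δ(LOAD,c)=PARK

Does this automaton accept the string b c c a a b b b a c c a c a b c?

No

Trace: DONE -b-> SYNC -c-> LOAD -c-> PARK -a-> SYNC -a-> FREE -b-> SYNC -b-> FREE -b-> SYNC -a-> FREE -c-> LOAD -c-> PARK -a-> SYNC -c-> LOAD -a-> RECV -b-> PARK -c-> RECV
End state RECV is not accepting.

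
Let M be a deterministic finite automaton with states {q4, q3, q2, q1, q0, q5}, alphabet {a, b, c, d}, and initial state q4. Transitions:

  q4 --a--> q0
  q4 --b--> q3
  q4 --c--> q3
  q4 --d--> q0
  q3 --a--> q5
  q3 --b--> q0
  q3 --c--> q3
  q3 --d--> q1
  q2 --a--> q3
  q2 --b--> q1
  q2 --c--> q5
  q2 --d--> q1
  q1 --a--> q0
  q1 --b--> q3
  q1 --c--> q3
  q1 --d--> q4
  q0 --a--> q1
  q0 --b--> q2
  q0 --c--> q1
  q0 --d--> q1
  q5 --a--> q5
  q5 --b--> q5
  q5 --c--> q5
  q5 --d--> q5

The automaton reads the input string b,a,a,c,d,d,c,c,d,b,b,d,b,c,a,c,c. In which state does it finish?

q5

Trace: q4 -b-> q3 -a-> q5 -a-> q5 -c-> q5 -d-> q5 -d-> q5 -c-> q5 -c-> q5 -d-> q5 -b-> q5 -b-> q5 -d-> q5 -b-> q5 -c-> q5 -a-> q5 -c-> q5 -c-> q5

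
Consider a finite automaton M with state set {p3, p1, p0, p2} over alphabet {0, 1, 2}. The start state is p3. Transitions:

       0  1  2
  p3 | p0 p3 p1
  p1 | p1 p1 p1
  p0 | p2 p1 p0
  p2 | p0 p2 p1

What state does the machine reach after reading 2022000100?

p3 → p1 → p1 → p1 → p1 → p1 → p1 → p1 → p1 → p1 → p1

p1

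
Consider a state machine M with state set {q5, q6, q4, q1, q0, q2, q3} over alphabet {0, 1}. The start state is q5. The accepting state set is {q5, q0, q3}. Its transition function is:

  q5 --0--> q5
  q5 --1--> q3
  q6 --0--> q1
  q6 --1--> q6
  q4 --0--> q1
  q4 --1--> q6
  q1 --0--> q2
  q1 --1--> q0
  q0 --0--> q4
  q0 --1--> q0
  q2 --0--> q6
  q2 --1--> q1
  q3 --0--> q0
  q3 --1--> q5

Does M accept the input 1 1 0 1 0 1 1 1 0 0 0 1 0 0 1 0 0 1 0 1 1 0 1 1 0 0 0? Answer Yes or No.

No

q5 → q3 → q5 → q5 → q3 → q0 → q0 → q0 → q0 → q4 → q1 → q2 → q1 → q2 → q6 → q6 → q1 → q2 → q1 → q2 → q1 → q0 → q4 → q6 → q6 → q1 → q2 → q6
End state q6 is not accepting.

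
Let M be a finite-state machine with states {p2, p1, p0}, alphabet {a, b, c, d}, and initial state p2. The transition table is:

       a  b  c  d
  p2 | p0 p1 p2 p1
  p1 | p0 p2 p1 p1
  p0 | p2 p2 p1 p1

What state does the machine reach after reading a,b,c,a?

start at p2
read 'a': p2 → p0
read 'b': p0 → p2
read 'c': p2 → p2
read 'a': p2 → p0

p0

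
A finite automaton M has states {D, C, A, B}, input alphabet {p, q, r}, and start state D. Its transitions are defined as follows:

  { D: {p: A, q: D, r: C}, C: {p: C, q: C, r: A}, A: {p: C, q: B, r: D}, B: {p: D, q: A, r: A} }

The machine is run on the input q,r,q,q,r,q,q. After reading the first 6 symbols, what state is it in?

Trace: D -q-> D -r-> C -q-> C -q-> C -r-> A -q-> B
After 6 symbols: B.

B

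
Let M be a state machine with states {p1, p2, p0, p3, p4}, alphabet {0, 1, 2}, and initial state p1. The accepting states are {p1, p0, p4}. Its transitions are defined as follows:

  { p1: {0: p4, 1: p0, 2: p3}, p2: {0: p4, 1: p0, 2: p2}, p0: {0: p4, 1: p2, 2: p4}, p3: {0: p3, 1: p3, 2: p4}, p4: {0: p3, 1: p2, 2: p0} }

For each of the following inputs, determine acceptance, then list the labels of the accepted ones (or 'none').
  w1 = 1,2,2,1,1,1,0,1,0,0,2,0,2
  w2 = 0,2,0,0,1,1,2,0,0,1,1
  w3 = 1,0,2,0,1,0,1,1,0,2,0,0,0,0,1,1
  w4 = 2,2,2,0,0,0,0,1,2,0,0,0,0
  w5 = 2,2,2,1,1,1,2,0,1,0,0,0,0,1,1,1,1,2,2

w1: p1 → p0 → p4 → p0 → p2 → p0 → p2 → p4 → p2 → p4 → p3 → p4 → p3 → p4  → end p4, accepted
w2: p1 → p4 → p0 → p4 → p3 → p3 → p3 → p4 → p3 → p3 → p3 → p3  → end p3, rejected
w3: p1 → p0 → p4 → p0 → p4 → p2 → p4 → p2 → p0 → p4 → p0 → p4 → p3 → p3 → p3 → p3 → p3  → end p3, rejected
w4: p1 → p3 → p4 → p0 → p4 → p3 → p3 → p3 → p3 → p4 → p3 → p3 → p3 → p3  → end p3, rejected
w5: p1 → p3 → p4 → p0 → p2 → p0 → p2 → p2 → p4 → p2 → p4 → p3 → p3 → p3 → p3 → p3 → p3 → p3 → p4 → p0  → end p0, accepted

w1, w5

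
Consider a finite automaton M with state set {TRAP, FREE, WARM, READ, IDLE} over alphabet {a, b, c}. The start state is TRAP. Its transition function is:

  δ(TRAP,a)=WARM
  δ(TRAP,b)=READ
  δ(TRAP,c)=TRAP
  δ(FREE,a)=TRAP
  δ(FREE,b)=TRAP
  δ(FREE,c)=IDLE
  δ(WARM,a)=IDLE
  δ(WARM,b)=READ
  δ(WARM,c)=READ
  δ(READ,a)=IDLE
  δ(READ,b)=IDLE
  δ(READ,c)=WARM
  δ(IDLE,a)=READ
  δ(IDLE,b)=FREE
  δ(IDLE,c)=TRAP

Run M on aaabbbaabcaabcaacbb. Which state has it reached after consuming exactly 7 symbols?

WARM

Trace: TRAP -a-> WARM -a-> IDLE -a-> READ -b-> IDLE -b-> FREE -b-> TRAP -a-> WARM
After 7 symbols: WARM.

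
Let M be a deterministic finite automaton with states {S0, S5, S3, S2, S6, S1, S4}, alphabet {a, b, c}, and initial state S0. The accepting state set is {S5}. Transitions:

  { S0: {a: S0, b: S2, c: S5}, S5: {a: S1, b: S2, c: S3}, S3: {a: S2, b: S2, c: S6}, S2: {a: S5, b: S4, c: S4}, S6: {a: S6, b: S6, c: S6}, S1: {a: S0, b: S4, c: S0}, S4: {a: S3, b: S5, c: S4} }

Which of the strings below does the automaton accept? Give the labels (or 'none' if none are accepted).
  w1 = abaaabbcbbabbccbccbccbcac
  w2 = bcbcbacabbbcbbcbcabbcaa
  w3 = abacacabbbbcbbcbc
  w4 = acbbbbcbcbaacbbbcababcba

w2

w1: Trace: S0 -a-> S0 -b-> S2 -a-> S5 -a-> S1 -a-> S0 -b-> S2 -b-> S4 -c-> S4 -b-> S5 -b-> S2 -a-> S5 -b-> S2 -b-> S4 -c-> S4 -c-> S4 -b-> S5 -c-> S3 -c-> S6 -b-> S6 -c-> S6 -c-> S6 -b-> S6 -c-> S6 -a-> S6 -c-> S6  → end S6, rejected
w2: Trace: S0 -b-> S2 -c-> S4 -b-> S5 -c-> S3 -b-> S2 -a-> S5 -c-> S3 -a-> S2 -b-> S4 -b-> S5 -b-> S2 -c-> S4 -b-> S5 -b-> S2 -c-> S4 -b-> S5 -c-> S3 -a-> S2 -b-> S4 -b-> S5 -c-> S3 -a-> S2 -a-> S5  → end S5, accepted
w3: Trace: S0 -a-> S0 -b-> S2 -a-> S5 -c-> S3 -a-> S2 -c-> S4 -a-> S3 -b-> S2 -b-> S4 -b-> S5 -b-> S2 -c-> S4 -b-> S5 -b-> S2 -c-> S4 -b-> S5 -c-> S3  → end S3, rejected
w4: Trace: S0 -a-> S0 -c-> S5 -b-> S2 -b-> S4 -b-> S5 -b-> S2 -c-> S4 -b-> S5 -c-> S3 -b-> S2 -a-> S5 -a-> S1 -c-> S0 -b-> S2 -b-> S4 -b-> S5 -c-> S3 -a-> S2 -b-> S4 -a-> S3 -b-> S2 -c-> S4 -b-> S5 -a-> S1  → end S1, rejected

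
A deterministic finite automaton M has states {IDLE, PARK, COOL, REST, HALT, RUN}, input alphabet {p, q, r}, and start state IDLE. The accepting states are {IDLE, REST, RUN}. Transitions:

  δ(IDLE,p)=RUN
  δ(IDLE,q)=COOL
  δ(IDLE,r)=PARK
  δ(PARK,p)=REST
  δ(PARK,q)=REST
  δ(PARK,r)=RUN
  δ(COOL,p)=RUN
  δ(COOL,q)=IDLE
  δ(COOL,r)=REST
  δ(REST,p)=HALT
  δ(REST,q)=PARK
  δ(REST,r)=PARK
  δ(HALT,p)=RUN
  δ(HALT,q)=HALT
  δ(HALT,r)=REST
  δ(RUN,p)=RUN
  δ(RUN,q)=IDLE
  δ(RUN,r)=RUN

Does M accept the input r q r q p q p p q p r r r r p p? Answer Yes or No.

Yes

IDLE → PARK → REST → PARK → REST → HALT → HALT → RUN → RUN → IDLE → RUN → RUN → RUN → RUN → RUN → RUN → RUN
End state RUN is accepting.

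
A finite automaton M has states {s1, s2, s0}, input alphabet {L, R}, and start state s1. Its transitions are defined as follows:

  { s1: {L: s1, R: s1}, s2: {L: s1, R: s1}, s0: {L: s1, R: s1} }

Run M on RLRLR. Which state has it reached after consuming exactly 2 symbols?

Trace: s1 -R-> s1 -L-> s1
After 2 symbols: s1.

s1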